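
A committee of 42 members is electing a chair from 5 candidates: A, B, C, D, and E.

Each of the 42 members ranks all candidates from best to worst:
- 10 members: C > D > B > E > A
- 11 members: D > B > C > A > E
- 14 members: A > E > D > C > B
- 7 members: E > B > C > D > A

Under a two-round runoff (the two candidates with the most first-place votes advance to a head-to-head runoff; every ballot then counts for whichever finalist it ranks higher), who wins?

Round 1 first-place votes: A 14, B 0, C 10, D 11, E 7. A and D advance.
Runoff: A is ranked above D on 14 ballots, D above A on 28.

D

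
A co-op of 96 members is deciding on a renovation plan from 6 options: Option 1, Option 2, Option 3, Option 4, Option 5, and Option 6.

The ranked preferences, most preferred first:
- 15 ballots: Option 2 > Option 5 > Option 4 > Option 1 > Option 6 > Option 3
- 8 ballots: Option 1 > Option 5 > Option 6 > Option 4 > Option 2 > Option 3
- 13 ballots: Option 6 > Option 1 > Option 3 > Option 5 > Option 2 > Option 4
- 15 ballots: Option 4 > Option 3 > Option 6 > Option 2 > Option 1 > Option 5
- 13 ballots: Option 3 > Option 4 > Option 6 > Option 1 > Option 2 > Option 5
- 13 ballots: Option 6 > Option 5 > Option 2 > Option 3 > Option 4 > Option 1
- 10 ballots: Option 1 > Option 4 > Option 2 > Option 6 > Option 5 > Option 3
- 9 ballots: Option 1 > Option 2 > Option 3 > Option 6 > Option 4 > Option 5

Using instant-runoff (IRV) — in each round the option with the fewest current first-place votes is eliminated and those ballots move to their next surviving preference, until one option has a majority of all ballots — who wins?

Option 4

Round 1: Option 1 27, Option 2 15, Option 3 13, Option 4 15, Option 5 0, Option 6 26. Option 5 eliminated.
Round 2: Option 1 27, Option 2 15, Option 3 13, Option 4 15, Option 6 26. Option 3 eliminated.
Round 3: Option 1 27, Option 2 15, Option 4 28, Option 6 26. Option 2 eliminated.
Round 4: Option 1 27, Option 4 43, Option 6 26. Option 6 eliminated.
Round 5: Option 1 40, Option 4 56. Option 4 has a majority (≥49).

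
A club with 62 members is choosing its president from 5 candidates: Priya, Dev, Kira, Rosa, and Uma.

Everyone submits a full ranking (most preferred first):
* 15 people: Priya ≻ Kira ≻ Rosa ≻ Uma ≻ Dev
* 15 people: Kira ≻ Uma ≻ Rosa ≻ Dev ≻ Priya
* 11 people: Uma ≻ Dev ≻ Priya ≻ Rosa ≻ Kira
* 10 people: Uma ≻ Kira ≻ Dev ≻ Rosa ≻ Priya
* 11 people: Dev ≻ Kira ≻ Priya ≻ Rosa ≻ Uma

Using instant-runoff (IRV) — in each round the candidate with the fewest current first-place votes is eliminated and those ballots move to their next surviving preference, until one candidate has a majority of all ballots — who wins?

Round 1: Priya 15, Dev 11, Kira 15, Rosa 0, Uma 21. Rosa eliminated.
Round 2: Priya 15, Dev 11, Kira 15, Uma 21. Dev eliminated.
Round 3: Priya 15, Kira 26, Uma 21. Priya eliminated.
Round 4: Kira 41, Uma 21. Kira has a majority (≥32).

Kira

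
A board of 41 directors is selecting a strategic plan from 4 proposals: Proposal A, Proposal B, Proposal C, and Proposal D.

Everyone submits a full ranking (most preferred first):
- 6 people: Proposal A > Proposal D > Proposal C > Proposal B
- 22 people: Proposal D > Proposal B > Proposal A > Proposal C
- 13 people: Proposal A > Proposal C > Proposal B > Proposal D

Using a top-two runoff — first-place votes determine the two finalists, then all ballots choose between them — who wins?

Proposal D

Round 1 first-place votes: Proposal A 19, Proposal B 0, Proposal C 0, Proposal D 22. Proposal D and Proposal A advance.
Runoff: Proposal D is ranked above Proposal A on 22 ballots, Proposal A above Proposal D on 19.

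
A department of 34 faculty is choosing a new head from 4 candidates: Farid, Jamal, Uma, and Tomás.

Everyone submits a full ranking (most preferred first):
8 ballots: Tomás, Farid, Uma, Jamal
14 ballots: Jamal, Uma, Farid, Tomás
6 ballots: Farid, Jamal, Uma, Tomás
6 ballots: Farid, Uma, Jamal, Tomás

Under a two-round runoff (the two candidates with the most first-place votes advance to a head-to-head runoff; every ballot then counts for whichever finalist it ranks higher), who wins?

Round 1 first-place votes: Farid 12, Jamal 14, Uma 0, Tomás 8. Jamal and Farid advance.
Runoff: Jamal is ranked above Farid on 14 ballots, Farid above Jamal on 20.

Farid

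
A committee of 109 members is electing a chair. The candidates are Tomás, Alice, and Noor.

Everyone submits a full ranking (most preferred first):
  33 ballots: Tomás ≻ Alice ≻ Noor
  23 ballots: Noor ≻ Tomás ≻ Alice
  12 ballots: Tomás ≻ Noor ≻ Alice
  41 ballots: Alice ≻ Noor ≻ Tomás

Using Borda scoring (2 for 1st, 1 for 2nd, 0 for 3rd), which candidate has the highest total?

Alice

Tomás: 33×2 + 23×1 + 12×2 + 41×0 = 113
Alice: 33×1 + 23×0 + 12×0 + 41×2 = 115
Noor: 33×0 + 23×2 + 12×1 + 41×1 = 99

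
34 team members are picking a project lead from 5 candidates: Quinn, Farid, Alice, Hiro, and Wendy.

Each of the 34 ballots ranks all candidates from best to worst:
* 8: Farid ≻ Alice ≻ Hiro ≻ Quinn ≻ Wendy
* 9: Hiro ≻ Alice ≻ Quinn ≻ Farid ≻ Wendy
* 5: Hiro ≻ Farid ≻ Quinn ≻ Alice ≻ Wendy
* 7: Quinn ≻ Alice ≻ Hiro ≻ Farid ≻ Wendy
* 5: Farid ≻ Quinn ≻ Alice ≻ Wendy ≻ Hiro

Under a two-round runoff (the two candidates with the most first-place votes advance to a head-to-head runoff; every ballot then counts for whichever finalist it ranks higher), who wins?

Hiro

Round 1 first-place votes: Quinn 7, Farid 13, Alice 0, Hiro 14, Wendy 0. Hiro and Farid advance.
Runoff: Hiro is ranked above Farid on 21 ballots, Farid above Hiro on 13.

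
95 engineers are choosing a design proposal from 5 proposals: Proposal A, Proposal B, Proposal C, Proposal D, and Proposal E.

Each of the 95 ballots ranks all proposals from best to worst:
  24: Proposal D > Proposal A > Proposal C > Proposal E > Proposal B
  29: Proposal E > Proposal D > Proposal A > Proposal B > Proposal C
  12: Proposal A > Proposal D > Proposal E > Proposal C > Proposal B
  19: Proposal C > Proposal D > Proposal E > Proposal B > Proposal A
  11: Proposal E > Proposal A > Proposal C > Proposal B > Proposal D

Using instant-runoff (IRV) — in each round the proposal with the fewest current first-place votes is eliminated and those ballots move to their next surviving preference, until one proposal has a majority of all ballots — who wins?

Proposal D

Round 1: Proposal A 12, Proposal B 0, Proposal C 19, Proposal D 24, Proposal E 40. Proposal B eliminated.
Round 2: Proposal A 12, Proposal C 19, Proposal D 24, Proposal E 40. Proposal A eliminated.
Round 3: Proposal C 19, Proposal D 36, Proposal E 40. Proposal C eliminated.
Round 4: Proposal D 55, Proposal E 40. Proposal D has a majority (≥48).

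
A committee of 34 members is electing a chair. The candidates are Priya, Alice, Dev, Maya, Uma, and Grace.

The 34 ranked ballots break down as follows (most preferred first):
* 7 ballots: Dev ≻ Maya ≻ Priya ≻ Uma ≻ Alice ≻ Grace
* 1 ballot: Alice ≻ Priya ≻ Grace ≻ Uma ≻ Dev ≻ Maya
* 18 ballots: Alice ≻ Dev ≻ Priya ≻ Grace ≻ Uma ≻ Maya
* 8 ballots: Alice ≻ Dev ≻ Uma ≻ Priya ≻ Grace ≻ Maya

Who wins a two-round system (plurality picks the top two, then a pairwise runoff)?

Round 1 first-place votes: Priya 0, Alice 27, Dev 7, Maya 0, Uma 0, Grace 0. Alice and Dev advance.
Runoff: Alice is ranked above Dev on 27 ballots, Dev above Alice on 7.

Alice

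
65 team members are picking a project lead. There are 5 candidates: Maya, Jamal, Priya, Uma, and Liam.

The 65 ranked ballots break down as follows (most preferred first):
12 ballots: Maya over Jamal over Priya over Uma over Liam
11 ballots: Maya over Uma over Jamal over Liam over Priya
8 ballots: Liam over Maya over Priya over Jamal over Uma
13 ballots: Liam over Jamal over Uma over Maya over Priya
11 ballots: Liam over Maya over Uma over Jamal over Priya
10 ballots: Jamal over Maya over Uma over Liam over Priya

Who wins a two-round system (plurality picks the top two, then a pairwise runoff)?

Round 1 first-place votes: Maya 23, Jamal 10, Priya 0, Uma 0, Liam 32. Liam and Maya advance.
Runoff: Liam is ranked above Maya on 32 ballots, Maya above Liam on 33.

Maya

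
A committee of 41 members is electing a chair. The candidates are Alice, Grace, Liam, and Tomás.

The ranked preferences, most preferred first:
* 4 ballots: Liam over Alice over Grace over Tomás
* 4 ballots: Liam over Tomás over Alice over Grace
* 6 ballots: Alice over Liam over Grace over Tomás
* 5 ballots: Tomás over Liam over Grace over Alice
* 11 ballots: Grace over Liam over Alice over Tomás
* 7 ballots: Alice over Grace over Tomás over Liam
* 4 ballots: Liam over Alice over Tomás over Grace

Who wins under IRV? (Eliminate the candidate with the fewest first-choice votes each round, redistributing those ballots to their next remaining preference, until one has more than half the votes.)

Round 1: Alice 13, Grace 11, Liam 12, Tomás 5. Tomás eliminated.
Round 2: Alice 13, Grace 11, Liam 17. Grace eliminated.
Round 3: Alice 13, Liam 28. Liam has a majority (≥21).

Liam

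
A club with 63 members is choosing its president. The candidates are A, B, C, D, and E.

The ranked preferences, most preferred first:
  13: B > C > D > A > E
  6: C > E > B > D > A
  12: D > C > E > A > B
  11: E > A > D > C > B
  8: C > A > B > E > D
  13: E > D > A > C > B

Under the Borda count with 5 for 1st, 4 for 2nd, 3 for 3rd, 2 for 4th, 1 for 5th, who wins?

C

A: 13×2 + 6×1 + 12×2 + 11×4 + 8×4 + 13×3 = 171
B: 13×5 + 6×3 + 12×1 + 11×1 + 8×3 + 13×1 = 143
C: 13×4 + 6×5 + 12×4 + 11×2 + 8×5 + 13×2 = 218
D: 13×3 + 6×2 + 12×5 + 11×3 + 8×1 + 13×4 = 204
E: 13×1 + 6×4 + 12×3 + 11×5 + 8×2 + 13×5 = 209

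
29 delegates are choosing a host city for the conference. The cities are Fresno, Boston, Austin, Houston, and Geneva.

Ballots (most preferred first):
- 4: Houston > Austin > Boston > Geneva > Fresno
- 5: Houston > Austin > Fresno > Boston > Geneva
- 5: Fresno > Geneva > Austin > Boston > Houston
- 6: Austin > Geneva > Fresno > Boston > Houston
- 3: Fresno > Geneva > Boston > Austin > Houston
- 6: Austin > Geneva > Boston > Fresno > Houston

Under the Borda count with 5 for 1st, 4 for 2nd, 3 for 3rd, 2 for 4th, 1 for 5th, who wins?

Fresno: 4×1 + 5×3 + 5×5 + 6×3 + 3×5 + 6×2 = 89
Boston: 4×3 + 5×2 + 5×2 + 6×2 + 3×3 + 6×3 = 71
Austin: 4×4 + 5×4 + 5×3 + 6×5 + 3×2 + 6×5 = 117
Houston: 4×5 + 5×5 + 5×1 + 6×1 + 3×1 + 6×1 = 65
Geneva: 4×2 + 5×1 + 5×4 + 6×4 + 3×4 + 6×4 = 93

Austin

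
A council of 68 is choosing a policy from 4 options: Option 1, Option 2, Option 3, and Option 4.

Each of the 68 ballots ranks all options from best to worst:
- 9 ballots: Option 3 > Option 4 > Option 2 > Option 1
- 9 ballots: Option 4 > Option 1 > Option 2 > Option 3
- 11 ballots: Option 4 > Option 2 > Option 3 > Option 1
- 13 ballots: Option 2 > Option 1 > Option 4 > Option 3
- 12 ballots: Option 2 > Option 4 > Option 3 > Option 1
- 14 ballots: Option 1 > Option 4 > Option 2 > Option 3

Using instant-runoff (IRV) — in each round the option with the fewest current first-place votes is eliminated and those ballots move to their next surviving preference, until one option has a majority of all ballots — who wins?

Option 4

Round 1: Option 1 14, Option 2 25, Option 3 9, Option 4 20. Option 3 eliminated.
Round 2: Option 1 14, Option 2 25, Option 4 29. Option 1 eliminated.
Round 3: Option 2 25, Option 4 43. Option 4 has a majority (≥35).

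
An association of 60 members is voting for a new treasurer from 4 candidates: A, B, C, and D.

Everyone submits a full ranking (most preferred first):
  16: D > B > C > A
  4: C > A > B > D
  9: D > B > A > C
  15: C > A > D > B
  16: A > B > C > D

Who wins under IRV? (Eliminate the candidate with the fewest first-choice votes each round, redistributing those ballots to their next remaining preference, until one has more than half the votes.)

Round 1: A 16, B 0, C 19, D 25. B eliminated.
Round 2: A 16, C 19, D 25. A eliminated.
Round 3: C 35, D 25. C has a majority (≥31).

C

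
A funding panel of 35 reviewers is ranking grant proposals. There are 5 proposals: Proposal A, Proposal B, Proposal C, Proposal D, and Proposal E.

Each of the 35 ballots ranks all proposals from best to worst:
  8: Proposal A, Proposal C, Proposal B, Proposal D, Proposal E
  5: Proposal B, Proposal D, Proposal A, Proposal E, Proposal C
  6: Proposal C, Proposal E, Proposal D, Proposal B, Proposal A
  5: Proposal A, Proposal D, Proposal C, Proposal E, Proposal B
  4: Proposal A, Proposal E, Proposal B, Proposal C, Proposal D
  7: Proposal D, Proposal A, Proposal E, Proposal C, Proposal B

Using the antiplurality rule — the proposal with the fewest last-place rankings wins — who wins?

Last-place votes: Proposal A 6, Proposal B 12, Proposal C 5, Proposal D 4, Proposal E 8.

Proposal D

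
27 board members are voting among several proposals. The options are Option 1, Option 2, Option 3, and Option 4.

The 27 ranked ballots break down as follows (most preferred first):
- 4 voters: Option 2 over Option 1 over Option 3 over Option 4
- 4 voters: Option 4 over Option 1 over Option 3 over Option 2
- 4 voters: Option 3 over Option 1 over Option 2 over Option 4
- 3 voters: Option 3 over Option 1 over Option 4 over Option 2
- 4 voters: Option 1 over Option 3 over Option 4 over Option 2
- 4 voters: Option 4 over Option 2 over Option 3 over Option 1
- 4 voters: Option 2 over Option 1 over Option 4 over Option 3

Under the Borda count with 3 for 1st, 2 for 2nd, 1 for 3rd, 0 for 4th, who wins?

Option 1: 4×2 + 4×2 + 4×2 + 3×2 + 4×3 + 4×0 + 4×2 = 50
Option 2: 4×3 + 4×0 + 4×1 + 3×0 + 4×0 + 4×2 + 4×3 = 36
Option 3: 4×1 + 4×1 + 4×3 + 3×3 + 4×2 + 4×1 + 4×0 = 41
Option 4: 4×0 + 4×3 + 4×0 + 3×1 + 4×1 + 4×3 + 4×1 = 35

Option 1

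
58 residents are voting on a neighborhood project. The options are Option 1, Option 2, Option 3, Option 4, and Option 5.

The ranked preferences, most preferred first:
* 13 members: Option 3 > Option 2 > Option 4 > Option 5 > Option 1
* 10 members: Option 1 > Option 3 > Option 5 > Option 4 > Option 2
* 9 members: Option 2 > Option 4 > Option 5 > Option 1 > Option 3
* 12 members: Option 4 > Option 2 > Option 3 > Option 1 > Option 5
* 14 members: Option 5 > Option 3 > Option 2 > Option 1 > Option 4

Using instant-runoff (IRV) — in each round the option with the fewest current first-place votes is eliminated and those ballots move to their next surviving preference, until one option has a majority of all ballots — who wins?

Round 1: Option 1 10, Option 2 9, Option 3 13, Option 4 12, Option 5 14. Option 2 eliminated.
Round 2: Option 1 10, Option 3 13, Option 4 21, Option 5 14. Option 1 eliminated.
Round 3: Option 3 23, Option 4 21, Option 5 14. Option 5 eliminated.
Round 4: Option 3 37, Option 4 21. Option 3 has a majority (≥30).

Option 3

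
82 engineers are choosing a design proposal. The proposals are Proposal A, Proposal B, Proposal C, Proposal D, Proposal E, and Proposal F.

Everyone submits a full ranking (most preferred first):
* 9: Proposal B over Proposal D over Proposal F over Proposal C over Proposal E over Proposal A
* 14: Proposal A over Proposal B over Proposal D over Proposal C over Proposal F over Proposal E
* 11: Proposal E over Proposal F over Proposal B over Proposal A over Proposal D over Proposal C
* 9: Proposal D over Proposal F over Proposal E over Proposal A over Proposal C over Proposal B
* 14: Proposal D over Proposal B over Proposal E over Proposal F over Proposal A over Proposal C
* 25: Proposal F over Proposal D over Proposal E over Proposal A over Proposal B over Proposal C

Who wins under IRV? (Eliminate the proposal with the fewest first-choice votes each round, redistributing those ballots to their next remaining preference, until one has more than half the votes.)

Round 1: Proposal A 14, Proposal B 9, Proposal C 0, Proposal D 23, Proposal E 11, Proposal F 25. Proposal C eliminated.
Round 2: Proposal A 14, Proposal B 9, Proposal D 23, Proposal E 11, Proposal F 25. Proposal B eliminated.
Round 3: Proposal A 14, Proposal D 32, Proposal E 11, Proposal F 25. Proposal E eliminated.
Round 4: Proposal A 14, Proposal D 32, Proposal F 36. Proposal A eliminated.
Round 5: Proposal D 46, Proposal F 36. Proposal D has a majority (≥42).

Proposal D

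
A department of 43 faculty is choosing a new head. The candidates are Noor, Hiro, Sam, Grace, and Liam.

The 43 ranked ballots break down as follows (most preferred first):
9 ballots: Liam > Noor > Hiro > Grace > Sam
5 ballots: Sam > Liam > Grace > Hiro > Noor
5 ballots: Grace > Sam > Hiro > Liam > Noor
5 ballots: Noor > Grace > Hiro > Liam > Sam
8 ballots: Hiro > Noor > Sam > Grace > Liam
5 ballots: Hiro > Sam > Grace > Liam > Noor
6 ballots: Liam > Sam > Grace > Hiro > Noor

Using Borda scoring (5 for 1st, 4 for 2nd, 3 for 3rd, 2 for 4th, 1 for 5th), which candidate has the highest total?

Noor: 9×4 + 5×1 + 5×1 + 5×5 + 8×4 + 5×1 + 6×1 = 114
Hiro: 9×3 + 5×2 + 5×3 + 5×3 + 8×5 + 5×5 + 6×2 = 144
Sam: 9×1 + 5×5 + 5×4 + 5×1 + 8×3 + 5×4 + 6×4 = 127
Grace: 9×2 + 5×3 + 5×5 + 5×4 + 8×2 + 5×3 + 6×3 = 127
Liam: 9×5 + 5×4 + 5×2 + 5×2 + 8×1 + 5×2 + 6×5 = 133

Hiro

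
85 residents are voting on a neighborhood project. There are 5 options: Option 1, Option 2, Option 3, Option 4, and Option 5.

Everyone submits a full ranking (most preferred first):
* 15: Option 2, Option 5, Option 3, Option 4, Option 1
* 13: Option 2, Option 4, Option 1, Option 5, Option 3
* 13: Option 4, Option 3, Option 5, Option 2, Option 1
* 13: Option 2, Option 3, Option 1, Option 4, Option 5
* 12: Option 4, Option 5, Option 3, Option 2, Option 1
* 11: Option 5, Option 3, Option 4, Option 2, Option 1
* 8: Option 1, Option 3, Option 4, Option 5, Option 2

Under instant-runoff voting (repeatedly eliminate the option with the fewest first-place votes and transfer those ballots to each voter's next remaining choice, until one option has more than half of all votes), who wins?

Round 1: Option 1 8, Option 2 41, Option 3 0, Option 4 25, Option 5 11. Option 3 eliminated.
Round 2: Option 1 8, Option 2 41, Option 4 25, Option 5 11. Option 1 eliminated.
Round 3: Option 2 41, Option 4 33, Option 5 11. Option 5 eliminated.
Round 4: Option 2 41, Option 4 44. Option 4 has a majority (≥43).

Option 4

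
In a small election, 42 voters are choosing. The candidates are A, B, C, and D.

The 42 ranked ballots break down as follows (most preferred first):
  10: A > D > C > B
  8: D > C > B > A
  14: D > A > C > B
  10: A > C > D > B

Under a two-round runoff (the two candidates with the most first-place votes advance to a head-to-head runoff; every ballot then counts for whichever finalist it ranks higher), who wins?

D

Round 1 first-place votes: A 20, B 0, C 0, D 22. D and A advance.
Runoff: D is ranked above A on 22 ballots, A above D on 20.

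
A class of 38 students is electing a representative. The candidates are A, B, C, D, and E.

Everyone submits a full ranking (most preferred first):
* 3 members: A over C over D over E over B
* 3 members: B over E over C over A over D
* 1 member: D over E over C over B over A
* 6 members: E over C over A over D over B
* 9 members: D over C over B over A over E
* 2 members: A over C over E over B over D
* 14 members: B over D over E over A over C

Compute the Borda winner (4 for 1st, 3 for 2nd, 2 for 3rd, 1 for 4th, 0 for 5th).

D

A: 3×4 + 3×1 + 1×0 + 6×2 + 9×1 + 2×4 + 14×1 = 58
B: 3×0 + 3×4 + 1×1 + 6×0 + 9×2 + 2×1 + 14×4 = 89
C: 3×3 + 3×2 + 1×2 + 6×3 + 9×3 + 2×3 + 14×0 = 68
D: 3×2 + 3×0 + 1×4 + 6×1 + 9×4 + 2×0 + 14×3 = 94
E: 3×1 + 3×3 + 1×3 + 6×4 + 9×0 + 2×2 + 14×2 = 71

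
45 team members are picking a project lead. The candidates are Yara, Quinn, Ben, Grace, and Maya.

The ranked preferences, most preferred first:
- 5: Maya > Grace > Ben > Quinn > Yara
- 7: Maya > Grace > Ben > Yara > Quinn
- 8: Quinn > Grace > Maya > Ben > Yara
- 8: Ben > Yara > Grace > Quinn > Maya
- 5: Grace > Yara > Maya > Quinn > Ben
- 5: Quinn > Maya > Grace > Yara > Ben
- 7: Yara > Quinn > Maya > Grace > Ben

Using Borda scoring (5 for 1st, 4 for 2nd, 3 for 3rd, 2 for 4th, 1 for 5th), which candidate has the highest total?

Yara: 5×1 + 7×2 + 8×1 + 8×4 + 5×4 + 5×2 + 7×5 = 124
Quinn: 5×2 + 7×1 + 8×5 + 8×2 + 5×2 + 5×5 + 7×4 = 136
Ben: 5×3 + 7×3 + 8×2 + 8×5 + 5×1 + 5×1 + 7×1 = 109
Grace: 5×4 + 7×4 + 8×4 + 8×3 + 5×5 + 5×3 + 7×2 = 158
Maya: 5×5 + 7×5 + 8×3 + 8×1 + 5×3 + 5×4 + 7×3 = 148

Grace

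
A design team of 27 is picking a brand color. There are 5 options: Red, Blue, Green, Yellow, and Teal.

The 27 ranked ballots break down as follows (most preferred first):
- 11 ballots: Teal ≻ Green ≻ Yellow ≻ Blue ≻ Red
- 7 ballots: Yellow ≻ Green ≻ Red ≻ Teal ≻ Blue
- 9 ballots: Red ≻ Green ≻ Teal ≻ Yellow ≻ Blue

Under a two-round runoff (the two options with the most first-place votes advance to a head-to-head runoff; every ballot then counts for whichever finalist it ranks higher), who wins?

Round 1 first-place votes: Red 9, Blue 0, Green 0, Yellow 7, Teal 11. Teal and Red advance.
Runoff: Teal is ranked above Red on 11 ballots, Red above Teal on 16.

Red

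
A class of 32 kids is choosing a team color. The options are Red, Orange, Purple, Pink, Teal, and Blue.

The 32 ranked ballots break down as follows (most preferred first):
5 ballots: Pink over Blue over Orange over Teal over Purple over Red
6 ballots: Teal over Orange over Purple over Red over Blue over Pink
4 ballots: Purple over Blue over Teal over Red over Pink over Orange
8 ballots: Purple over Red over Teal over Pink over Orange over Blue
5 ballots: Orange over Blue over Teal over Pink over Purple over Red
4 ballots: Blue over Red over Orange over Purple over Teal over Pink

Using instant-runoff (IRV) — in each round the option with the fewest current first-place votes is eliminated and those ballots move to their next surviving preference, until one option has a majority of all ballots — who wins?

Orange

Round 1: Red 0, Orange 5, Purple 12, Pink 5, Teal 6, Blue 4. Red eliminated.
Round 2: Orange 5, Purple 12, Pink 5, Teal 6, Blue 4. Blue eliminated.
Round 3: Orange 9, Purple 12, Pink 5, Teal 6. Pink eliminated.
Round 4: Orange 14, Purple 12, Teal 6. Teal eliminated.
Round 5: Orange 20, Purple 12. Orange has a majority (≥17).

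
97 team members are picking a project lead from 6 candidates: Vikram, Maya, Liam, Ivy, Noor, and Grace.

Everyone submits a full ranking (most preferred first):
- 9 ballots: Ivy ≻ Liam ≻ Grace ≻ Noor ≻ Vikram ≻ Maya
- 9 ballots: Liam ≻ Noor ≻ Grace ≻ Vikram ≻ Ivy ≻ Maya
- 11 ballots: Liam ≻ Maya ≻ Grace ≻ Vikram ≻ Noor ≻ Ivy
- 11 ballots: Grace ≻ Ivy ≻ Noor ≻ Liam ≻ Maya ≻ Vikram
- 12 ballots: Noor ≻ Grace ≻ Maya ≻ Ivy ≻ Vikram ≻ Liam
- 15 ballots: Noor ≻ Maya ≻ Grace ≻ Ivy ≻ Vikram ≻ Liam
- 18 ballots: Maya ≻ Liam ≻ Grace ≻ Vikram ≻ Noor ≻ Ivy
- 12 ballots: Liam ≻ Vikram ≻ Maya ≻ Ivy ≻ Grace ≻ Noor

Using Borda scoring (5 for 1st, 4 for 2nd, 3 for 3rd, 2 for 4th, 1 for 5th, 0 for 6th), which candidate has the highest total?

Grace

Vikram: 9×1 + 9×2 + 11×2 + 11×0 + 12×1 + 15×1 + 18×2 + 12×4 = 160
Maya: 9×0 + 9×0 + 11×4 + 11×1 + 12×3 + 15×4 + 18×5 + 12×3 = 277
Liam: 9×4 + 9×5 + 11×5 + 11×2 + 12×0 + 15×0 + 18×4 + 12×5 = 290
Ivy: 9×5 + 9×1 + 11×0 + 11×4 + 12×2 + 15×2 + 18×0 + 12×2 = 176
Noor: 9×2 + 9×4 + 11×1 + 11×3 + 12×5 + 15×5 + 18×1 + 12×0 = 251
Grace: 9×3 + 9×3 + 11×3 + 11×5 + 12×4 + 15×3 + 18×3 + 12×1 = 301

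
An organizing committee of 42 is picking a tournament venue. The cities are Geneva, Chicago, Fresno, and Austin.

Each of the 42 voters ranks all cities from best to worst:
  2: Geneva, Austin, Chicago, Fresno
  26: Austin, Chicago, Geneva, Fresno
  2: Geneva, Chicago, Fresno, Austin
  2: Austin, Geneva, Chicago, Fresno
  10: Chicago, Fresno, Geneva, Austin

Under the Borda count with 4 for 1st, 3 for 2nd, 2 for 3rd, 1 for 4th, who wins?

Geneva: 2×4 + 26×2 + 2×4 + 2×3 + 10×2 = 94
Chicago: 2×2 + 26×3 + 2×3 + 2×2 + 10×4 = 132
Fresno: 2×1 + 26×1 + 2×2 + 2×1 + 10×3 = 64
Austin: 2×3 + 26×4 + 2×1 + 2×4 + 10×1 = 130

Chicago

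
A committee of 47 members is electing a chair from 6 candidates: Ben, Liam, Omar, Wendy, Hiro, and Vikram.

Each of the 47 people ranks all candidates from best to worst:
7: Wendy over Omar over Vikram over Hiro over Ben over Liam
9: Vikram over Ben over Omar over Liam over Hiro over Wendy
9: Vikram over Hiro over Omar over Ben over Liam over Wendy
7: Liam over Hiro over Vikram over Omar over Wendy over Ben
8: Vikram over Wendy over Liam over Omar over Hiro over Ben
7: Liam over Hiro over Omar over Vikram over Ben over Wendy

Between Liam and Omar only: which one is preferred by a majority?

Liam is ranked above Omar on 22 ballots; Omar above Liam on 25.

Omar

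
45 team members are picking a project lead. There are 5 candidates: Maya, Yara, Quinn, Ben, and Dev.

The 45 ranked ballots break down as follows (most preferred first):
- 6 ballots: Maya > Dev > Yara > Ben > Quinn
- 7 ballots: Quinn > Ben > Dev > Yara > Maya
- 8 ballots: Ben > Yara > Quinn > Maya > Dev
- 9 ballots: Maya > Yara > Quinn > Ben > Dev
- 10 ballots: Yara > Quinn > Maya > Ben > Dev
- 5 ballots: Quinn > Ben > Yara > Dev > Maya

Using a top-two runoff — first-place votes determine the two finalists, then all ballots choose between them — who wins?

Quinn

Round 1 first-place votes: Maya 15, Yara 10, Quinn 12, Ben 8, Dev 0. Maya and Quinn advance.
Runoff: Maya is ranked above Quinn on 15 ballots, Quinn above Maya on 30.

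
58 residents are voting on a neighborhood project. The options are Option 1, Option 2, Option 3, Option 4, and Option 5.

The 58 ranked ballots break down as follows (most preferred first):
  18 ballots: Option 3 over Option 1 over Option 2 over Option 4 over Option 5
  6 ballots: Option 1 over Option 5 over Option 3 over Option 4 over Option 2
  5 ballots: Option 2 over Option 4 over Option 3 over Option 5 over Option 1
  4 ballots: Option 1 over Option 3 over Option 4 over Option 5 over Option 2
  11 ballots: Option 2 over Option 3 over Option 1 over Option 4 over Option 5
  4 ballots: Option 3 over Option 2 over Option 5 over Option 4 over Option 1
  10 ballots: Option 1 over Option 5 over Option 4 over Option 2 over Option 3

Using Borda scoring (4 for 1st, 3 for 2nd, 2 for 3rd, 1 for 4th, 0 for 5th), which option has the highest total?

Option 1

Option 1: 18×3 + 6×4 + 5×0 + 4×4 + 11×2 + 4×0 + 10×4 = 156
Option 2: 18×2 + 6×0 + 5×4 + 4×0 + 11×4 + 4×3 + 10×1 = 122
Option 3: 18×4 + 6×2 + 5×2 + 4×3 + 11×3 + 4×4 + 10×0 = 155
Option 4: 18×1 + 6×1 + 5×3 + 4×2 + 11×1 + 4×1 + 10×2 = 82
Option 5: 18×0 + 6×3 + 5×1 + 4×1 + 11×0 + 4×2 + 10×3 = 65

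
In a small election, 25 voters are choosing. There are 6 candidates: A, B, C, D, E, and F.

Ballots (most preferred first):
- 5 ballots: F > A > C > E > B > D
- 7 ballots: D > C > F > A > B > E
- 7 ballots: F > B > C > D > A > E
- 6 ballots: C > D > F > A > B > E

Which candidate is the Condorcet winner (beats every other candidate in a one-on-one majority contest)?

C

C vs A: 20–5
C vs B: 18–7
C vs D: 18–7
C vs E: 25–0
C vs F: 13–12
C beats every other candidate.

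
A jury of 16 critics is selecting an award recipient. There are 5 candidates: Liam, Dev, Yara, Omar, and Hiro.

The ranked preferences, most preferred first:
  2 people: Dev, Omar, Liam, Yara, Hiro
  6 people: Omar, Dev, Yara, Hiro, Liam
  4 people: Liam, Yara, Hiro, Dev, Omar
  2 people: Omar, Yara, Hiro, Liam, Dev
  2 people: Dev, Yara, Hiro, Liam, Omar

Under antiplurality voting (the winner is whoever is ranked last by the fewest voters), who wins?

Yara

Last-place votes: Liam 6, Dev 2, Yara 0, Omar 6, Hiro 2.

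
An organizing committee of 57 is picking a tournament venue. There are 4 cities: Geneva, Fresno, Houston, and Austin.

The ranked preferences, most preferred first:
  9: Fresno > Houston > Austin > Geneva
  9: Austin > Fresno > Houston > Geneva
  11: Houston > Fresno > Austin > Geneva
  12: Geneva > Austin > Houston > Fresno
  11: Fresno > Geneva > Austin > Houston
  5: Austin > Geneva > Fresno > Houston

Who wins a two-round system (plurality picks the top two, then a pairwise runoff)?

Round 1 first-place votes: Geneva 12, Fresno 20, Houston 11, Austin 14. Fresno and Austin advance.
Runoff: Fresno is ranked above Austin on 31 ballots, Austin above Fresno on 26.

Fresno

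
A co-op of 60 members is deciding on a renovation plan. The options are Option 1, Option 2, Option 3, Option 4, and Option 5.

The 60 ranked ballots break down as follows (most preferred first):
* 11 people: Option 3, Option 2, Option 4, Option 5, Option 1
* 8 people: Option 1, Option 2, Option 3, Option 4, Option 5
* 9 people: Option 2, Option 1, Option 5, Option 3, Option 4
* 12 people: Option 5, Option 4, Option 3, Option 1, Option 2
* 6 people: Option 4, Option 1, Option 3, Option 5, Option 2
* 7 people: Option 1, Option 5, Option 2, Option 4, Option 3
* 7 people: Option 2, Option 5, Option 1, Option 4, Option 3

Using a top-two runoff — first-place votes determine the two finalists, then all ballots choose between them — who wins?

Option 1

Round 1 first-place votes: Option 1 15, Option 2 16, Option 3 11, Option 4 6, Option 5 12. Option 2 and Option 1 advance.
Runoff: Option 2 is ranked above Option 1 on 27 ballots, Option 1 above Option 2 on 33.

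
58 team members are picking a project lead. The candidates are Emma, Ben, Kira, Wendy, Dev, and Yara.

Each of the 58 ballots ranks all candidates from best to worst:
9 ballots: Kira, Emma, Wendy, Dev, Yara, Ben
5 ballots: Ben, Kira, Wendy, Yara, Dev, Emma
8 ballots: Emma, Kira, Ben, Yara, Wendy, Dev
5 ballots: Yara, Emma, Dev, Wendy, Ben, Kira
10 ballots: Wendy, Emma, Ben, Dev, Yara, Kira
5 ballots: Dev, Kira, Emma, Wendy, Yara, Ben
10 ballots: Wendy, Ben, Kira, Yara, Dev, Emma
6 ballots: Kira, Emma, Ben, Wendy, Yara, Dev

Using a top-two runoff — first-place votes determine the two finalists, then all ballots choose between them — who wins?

Kira

Round 1 first-place votes: Emma 8, Ben 5, Kira 15, Wendy 20, Dev 5, Yara 5. Wendy and Kira advance.
Runoff: Wendy is ranked above Kira on 25 ballots, Kira above Wendy on 33.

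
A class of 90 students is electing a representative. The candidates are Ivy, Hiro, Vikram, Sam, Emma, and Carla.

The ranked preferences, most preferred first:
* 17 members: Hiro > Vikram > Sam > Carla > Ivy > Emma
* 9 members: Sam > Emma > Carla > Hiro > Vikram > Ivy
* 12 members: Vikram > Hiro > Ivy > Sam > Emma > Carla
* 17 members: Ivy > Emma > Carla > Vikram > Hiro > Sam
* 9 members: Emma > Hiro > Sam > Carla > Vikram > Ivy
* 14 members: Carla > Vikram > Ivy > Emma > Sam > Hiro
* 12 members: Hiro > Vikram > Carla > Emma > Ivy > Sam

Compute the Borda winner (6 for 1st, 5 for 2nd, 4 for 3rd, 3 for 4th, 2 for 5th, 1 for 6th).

Vikram

Ivy: 17×2 + 9×1 + 12×4 + 17×6 + 9×1 + 14×4 + 12×2 = 282
Hiro: 17×6 + 9×3 + 12×5 + 17×2 + 9×5 + 14×1 + 12×6 = 354
Vikram: 17×5 + 9×2 + 12×6 + 17×3 + 9×2 + 14×5 + 12×5 = 374
Sam: 17×4 + 9×6 + 12×3 + 17×1 + 9×4 + 14×2 + 12×1 = 251
Emma: 17×1 + 9×5 + 12×2 + 17×5 + 9×6 + 14×3 + 12×3 = 303
Carla: 17×3 + 9×4 + 12×1 + 17×4 + 9×3 + 14×6 + 12×4 = 326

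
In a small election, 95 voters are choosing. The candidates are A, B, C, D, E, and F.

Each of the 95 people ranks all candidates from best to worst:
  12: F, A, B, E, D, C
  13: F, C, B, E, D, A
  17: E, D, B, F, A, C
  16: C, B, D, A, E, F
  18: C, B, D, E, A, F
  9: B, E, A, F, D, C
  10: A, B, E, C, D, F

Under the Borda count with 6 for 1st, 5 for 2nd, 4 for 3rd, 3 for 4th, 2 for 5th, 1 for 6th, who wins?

B

A: 12×5 + 13×1 + 17×2 + 16×3 + 18×2 + 9×4 + 10×6 = 287
B: 12×4 + 13×4 + 17×4 + 16×5 + 18×5 + 9×6 + 10×5 = 442
C: 12×1 + 13×5 + 17×1 + 16×6 + 18×6 + 9×1 + 10×3 = 337
D: 12×2 + 13×2 + 17×5 + 16×4 + 18×4 + 9×2 + 10×2 = 309
E: 12×3 + 13×3 + 17×6 + 16×2 + 18×3 + 9×5 + 10×4 = 348
F: 12×6 + 13×6 + 17×3 + 16×1 + 18×1 + 9×3 + 10×1 = 272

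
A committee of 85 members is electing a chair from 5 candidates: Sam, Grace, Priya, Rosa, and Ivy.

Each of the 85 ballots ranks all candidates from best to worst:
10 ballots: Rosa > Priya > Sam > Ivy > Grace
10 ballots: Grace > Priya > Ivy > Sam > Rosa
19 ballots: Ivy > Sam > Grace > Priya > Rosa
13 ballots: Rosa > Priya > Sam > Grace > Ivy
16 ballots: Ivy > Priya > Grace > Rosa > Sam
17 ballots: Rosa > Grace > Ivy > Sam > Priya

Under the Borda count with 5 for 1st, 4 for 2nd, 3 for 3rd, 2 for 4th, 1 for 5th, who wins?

Sam: 10×3 + 10×2 + 19×4 + 13×3 + 16×1 + 17×2 = 215
Grace: 10×1 + 10×5 + 19×3 + 13×2 + 16×3 + 17×4 = 259
Priya: 10×4 + 10×4 + 19×2 + 13×4 + 16×4 + 17×1 = 251
Rosa: 10×5 + 10×1 + 19×1 + 13×5 + 16×2 + 17×5 = 261
Ivy: 10×2 + 10×3 + 19×5 + 13×1 + 16×5 + 17×3 = 289

Ivy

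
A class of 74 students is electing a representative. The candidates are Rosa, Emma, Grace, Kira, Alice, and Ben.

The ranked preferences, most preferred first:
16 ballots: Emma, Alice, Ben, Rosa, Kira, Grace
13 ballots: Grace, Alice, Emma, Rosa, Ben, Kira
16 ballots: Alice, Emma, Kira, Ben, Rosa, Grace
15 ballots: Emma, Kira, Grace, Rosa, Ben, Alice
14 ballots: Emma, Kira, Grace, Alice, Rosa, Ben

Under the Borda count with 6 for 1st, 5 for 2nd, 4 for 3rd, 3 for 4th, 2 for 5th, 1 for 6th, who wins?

Rosa: 16×3 + 13×3 + 16×2 + 15×3 + 14×2 = 192
Emma: 16×6 + 13×4 + 16×5 + 15×6 + 14×6 = 402
Grace: 16×1 + 13×6 + 16×1 + 15×4 + 14×4 = 226
Kira: 16×2 + 13×1 + 16×4 + 15×5 + 14×5 = 254
Alice: 16×5 + 13×5 + 16×6 + 15×1 + 14×3 = 298
Ben: 16×4 + 13×2 + 16×3 + 15×2 + 14×1 = 182

Emma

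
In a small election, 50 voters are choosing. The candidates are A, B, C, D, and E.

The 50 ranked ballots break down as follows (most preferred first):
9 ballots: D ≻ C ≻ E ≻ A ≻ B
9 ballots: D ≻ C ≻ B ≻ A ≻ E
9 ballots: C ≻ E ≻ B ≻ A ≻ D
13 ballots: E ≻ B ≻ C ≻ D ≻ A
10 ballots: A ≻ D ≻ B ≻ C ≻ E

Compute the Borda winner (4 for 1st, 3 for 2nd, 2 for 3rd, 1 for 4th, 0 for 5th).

A: 9×1 + 9×1 + 9×1 + 13×0 + 10×4 = 67
B: 9×0 + 9×2 + 9×2 + 13×3 + 10×2 = 95
C: 9×3 + 9×3 + 9×4 + 13×2 + 10×1 = 126
D: 9×4 + 9×4 + 9×0 + 13×1 + 10×3 = 115
E: 9×2 + 9×0 + 9×3 + 13×4 + 10×0 = 97

C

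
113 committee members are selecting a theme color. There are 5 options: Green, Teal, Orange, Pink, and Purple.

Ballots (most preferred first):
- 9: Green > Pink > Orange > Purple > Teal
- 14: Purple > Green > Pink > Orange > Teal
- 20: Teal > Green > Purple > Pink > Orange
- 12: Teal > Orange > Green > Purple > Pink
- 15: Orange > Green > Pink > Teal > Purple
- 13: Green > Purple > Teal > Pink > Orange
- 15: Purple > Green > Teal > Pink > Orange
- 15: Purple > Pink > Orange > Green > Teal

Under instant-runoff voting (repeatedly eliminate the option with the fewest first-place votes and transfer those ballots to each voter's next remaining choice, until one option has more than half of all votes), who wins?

Green

Round 1: Green 22, Teal 32, Orange 15, Pink 0, Purple 44. Pink eliminated.
Round 2: Green 22, Teal 32, Orange 15, Purple 44. Orange eliminated.
Round 3: Green 37, Teal 32, Purple 44. Teal eliminated.
Round 4: Green 69, Purple 44. Green has a majority (≥57).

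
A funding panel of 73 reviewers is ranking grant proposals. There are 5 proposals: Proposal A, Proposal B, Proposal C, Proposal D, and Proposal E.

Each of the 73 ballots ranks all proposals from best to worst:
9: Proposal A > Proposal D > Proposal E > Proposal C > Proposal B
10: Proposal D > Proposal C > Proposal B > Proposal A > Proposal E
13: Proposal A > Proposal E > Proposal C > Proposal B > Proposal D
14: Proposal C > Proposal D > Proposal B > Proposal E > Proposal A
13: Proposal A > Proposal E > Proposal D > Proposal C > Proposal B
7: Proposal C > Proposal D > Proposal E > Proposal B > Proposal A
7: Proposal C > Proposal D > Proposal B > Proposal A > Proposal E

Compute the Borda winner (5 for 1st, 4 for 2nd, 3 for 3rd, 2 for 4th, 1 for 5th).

Proposal A: 9×5 + 10×2 + 13×5 + 14×1 + 13×5 + 7×1 + 7×2 = 230
Proposal B: 9×1 + 10×3 + 13×2 + 14×3 + 13×1 + 7×2 + 7×3 = 155
Proposal C: 9×2 + 10×4 + 13×3 + 14×5 + 13×2 + 7×5 + 7×5 = 263
Proposal D: 9×4 + 10×5 + 13×1 + 14×4 + 13×3 + 7×4 + 7×4 = 250
Proposal E: 9×3 + 10×1 + 13×4 + 14×2 + 13×4 + 7×3 + 7×1 = 197

Proposal C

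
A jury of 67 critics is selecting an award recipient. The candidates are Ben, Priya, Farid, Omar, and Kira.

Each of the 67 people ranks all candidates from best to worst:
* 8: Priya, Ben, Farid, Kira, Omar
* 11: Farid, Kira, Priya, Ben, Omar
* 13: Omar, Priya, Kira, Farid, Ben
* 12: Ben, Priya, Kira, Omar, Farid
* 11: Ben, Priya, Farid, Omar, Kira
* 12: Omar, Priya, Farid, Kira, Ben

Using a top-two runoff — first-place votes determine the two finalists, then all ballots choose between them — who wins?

Ben

Round 1 first-place votes: Ben 23, Priya 8, Farid 11, Omar 25, Kira 0. Omar and Ben advance.
Runoff: Omar is ranked above Ben on 25 ballots, Ben above Omar on 42.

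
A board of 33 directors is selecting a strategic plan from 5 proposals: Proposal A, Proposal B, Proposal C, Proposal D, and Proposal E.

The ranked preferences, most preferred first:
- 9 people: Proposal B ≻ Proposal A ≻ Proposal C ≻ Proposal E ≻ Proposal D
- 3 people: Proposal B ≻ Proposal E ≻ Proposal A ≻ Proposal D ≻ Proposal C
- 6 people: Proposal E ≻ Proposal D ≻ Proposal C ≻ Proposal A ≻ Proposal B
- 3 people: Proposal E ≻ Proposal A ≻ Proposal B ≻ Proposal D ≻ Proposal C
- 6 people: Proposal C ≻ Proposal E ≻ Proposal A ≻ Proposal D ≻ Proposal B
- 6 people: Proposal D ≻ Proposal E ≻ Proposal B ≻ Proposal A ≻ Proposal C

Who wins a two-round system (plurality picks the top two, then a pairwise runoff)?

Round 1 first-place votes: Proposal A 0, Proposal B 12, Proposal C 6, Proposal D 6, Proposal E 9. Proposal B and Proposal E advance.
Runoff: Proposal B is ranked above Proposal E on 12 ballots, Proposal E above Proposal B on 21.

Proposal E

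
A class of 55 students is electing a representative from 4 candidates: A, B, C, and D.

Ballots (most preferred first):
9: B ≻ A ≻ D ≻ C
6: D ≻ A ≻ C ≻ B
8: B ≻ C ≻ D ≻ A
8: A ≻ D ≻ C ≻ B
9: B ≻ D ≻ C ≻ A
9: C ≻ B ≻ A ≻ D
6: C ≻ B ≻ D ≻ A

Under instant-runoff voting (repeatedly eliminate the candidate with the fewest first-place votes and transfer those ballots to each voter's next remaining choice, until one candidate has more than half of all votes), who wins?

C

Round 1: A 8, B 26, C 15, D 6. D eliminated.
Round 2: A 14, B 26, C 15. A eliminated.
Round 3: B 26, C 29. C has a majority (≥28).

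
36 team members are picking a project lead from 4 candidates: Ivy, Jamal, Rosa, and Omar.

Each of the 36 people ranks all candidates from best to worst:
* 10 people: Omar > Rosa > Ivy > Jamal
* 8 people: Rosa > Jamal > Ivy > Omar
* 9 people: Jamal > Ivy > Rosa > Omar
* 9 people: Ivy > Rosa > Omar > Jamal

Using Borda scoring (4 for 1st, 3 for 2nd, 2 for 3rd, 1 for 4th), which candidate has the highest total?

Ivy: 10×2 + 8×2 + 9×3 + 9×4 = 99
Jamal: 10×1 + 8×3 + 9×4 + 9×1 = 79
Rosa: 10×3 + 8×4 + 9×2 + 9×3 = 107
Omar: 10×4 + 8×1 + 9×1 + 9×2 = 75

Rosa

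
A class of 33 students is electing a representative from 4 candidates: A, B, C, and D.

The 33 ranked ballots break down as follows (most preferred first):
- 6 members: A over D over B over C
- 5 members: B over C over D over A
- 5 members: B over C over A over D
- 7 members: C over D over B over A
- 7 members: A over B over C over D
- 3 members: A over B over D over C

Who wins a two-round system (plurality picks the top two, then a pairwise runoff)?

Round 1 first-place votes: A 16, B 10, C 7, D 0. A and B advance.
Runoff: A is ranked above B on 16 ballots, B above A on 17.

B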